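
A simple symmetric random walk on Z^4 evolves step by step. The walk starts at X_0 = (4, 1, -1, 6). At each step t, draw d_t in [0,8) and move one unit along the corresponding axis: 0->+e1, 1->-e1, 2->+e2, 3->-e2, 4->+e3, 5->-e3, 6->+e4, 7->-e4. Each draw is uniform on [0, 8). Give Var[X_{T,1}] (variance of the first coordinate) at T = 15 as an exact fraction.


Outcome values over d=0..7: [1, -1, 0, 0, 0, 0, 0, 0]
Σy = 0, Σy² = 2, M = 8
μ = 0/8 = 0,  σ² = 2/8 − (0)² = 1/4
Independent increments: Var[X_15] = 15·σ² = 15·(1/4) = 15/4

15/4


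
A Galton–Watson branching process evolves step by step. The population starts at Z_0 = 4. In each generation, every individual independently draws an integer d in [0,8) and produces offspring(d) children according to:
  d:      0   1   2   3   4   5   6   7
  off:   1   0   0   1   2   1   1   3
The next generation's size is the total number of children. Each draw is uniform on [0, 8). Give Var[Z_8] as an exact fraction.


6910542543318975/70368744177664

Outcome values over d=0..7: [1, 0, 0, 1, 2, 1, 1, 3]
Σy = 9, Σy² = 17, M = 8
μ = 9/8 = 9/8,  σ² = 17/8 − (9/8)² = 55/64
V_0 = 0, E_0 = 4
V_1 = 55/64·E_0 + (9/8)²·V_0 = 55/16;  E_1 = 9/2
V_2 = 55/64·E_1 + (9/8)²·V_1 = 8415/1024;  E_2 = 81/16
V_3 = 55/64·E_2 + (9/8)²·V_2 = 966735/65536;  E_3 = 729/128
V_4 = 55/64·E_3 + (9/8)²·V_3 = 98834175/4194304;  E_4 = 6561/1024
V_5 = 55/64·E_4 + (9/8)²·V_4 = 9483630255/268435456;  E_5 = 59049/8192
V_6 = 55/64·E_5 + (9/8)²·V_5 = 874594520415/17179869184;  E_6 = 531441/65536
V_7 = 55/64·E_6 + (9/8)²·V_6 = 78504429976335/1099511627776;  E_7 = 4782969/524288
V_8 = 55/64·E_7 + (9/8)²·V_7 = 6910542543318975/70368744177664;  E_8 = 43046721/4194304


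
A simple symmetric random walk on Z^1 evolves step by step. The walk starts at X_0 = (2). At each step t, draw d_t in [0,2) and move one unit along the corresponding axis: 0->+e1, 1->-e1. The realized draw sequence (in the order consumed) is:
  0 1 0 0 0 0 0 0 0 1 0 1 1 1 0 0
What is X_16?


(8)

t=0: X=(2), d=0 → +e1, X_1=(3)
t=1: X=(3), d=1 → -e1, X_2=(2)
t=2: X=(2), d=0 → +e1, X_3=(3)
t=3: X=(3), d=0 → +e1, X_4=(4)
t=4: X=(4), d=0 → +e1, X_5=(5)
t=5: X=(5), d=0 → +e1, X_6=(6)
t=6: X=(6), d=0 → +e1, X_7=(7)
t=7: X=(7), d=0 → +e1, X_8=(8)
t=8: X=(8), d=0 → +e1, X_9=(9)
t=9: X=(9), d=1 → -e1, X_10=(8)
t=10: X=(8), d=0 → +e1, X_11=(9)
t=11: X=(9), d=1 → -e1, X_12=(8)
t=12: X=(8), d=1 → -e1, X_13=(7)
t=13: X=(7), d=1 → -e1, X_14=(6)
t=14: X=(6), d=0 → +e1, X_15=(7)
t=15: X=(7), d=0 → +e1, X_16=(8)


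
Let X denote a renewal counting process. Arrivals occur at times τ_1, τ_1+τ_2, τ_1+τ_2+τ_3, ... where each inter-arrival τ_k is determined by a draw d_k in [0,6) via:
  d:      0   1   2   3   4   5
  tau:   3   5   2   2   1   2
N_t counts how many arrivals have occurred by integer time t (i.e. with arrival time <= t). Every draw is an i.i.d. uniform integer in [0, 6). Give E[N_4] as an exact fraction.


Inter-arrival values over d=0..5: [3, 5, 2, 2, 1, 2]
Each d has probability 1/6, so the pmf of τ is: f(1) = 1/6, f(2) = 1/2, f(3) = 1/6, f(5) = 1/6
Renewal equation for m(n) = E[N_n]: condition on τ_1 = k (if k <= n, one arrival plus a fresh copy on the remaining n−k steps): m(n) = F(n) + Σ_{k<=n} f(k)·m(n−k), where F(n) = P(τ <= n) and m(0) = 0
m(1) = F(1) = 1/6
m(2) = F(2) + f(1)·m(1) = 2/3 + 1/6·1/6 = 25/36
m(3) = F(3) + f(1)·m(2) + f(2)·m(1) = 5/6 + 1/6·25/36 + 1/2·1/6 = 223/216
m(4) = F(4) + f(1)·m(3) + f(2)·m(2) + f(3)·m(1) = 5/6 + 1/6·223/216 + 1/2·25/36 + 1/6·1/6 = 1789/1296
E[N_4] = m(4) = 1789/1296

1789/1296


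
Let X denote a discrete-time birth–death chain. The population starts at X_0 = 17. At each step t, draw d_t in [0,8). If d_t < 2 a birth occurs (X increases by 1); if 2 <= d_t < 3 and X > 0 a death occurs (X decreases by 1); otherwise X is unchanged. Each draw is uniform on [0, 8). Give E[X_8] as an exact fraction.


X can drop by at most 1 per step and X_0 = 17 > T = 8, so X_t >= 17 − t >= 9 > 0 for every t <= 8: the floor at 0 (the 'and X > 0' condition) never binds. Hence X_8 = X_0 + Σ_{t<8} Y_t with i.i.d. increments Y_t = y(d_t) ∈ {+1, −1, 0}.
Outcome values over d=0..7: [1, 1, -1, 0, 0, 0, 0, 0]
Σy = 1, Σy² = 3, M = 8
μ = 1/8 = 1/8,  σ² = 3/8 − (1/8)² = 23/64
E[X_8] = 17 + 8·(1/8) = 18

18


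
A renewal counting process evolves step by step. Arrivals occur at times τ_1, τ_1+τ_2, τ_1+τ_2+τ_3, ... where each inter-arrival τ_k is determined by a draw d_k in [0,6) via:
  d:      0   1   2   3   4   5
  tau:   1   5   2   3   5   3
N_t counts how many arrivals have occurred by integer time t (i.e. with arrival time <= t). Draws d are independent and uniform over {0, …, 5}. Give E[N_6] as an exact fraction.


Inter-arrival values over d=0..5: [1, 5, 2, 3, 5, 3]
Each d has probability 1/6, so the pmf of τ is: f(1) = 1/6, f(2) = 1/6, f(3) = 1/3, f(5) = 1/3
Renewal equation for m(n) = E[N_n]: condition on τ_1 = k (if k <= n, one arrival plus a fresh copy on the remaining n−k steps): m(n) = F(n) + Σ_{k<=n} f(k)·m(n−k), where F(n) = P(τ <= n) and m(0) = 0
m(1) = F(1) = 1/6
m(2) = F(2) + f(1)·m(1) = 1/3 + 1/6·1/6 = 13/36
m(3) = F(3) + f(1)·m(2) + f(2)·m(1) = 2/3 + 1/6·13/36 + 1/6·1/6 = 163/216
m(4) = F(4) + f(1)·m(3) + f(2)·m(2) + f(3)·m(1) = 2/3 + 1/6·163/216 + 1/6·13/36 + 1/3·1/6 = 1177/1296
m(5) = F(5) + f(1)·m(4) + f(2)·m(3) + f(3)·m(2) = 1 + 1/6·1177/1296 + 1/6·163/216 + 1/3·13/36 = 10867/7776
m(6) = F(6) + f(1)·m(5) + f(2)·m(4) + f(3)·m(3) + f(5)·m(1) = 1 + 1/6·10867/7776 + 1/6·1177/1296 + 1/3·163/216 + 1/3·1/6 = 78913/46656
E[N_6] = m(6) = 78913/46656

78913/46656


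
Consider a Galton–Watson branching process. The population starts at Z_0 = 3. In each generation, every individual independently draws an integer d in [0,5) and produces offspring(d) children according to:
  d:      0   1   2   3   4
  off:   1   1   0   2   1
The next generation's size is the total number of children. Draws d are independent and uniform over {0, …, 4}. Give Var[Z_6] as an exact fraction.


Outcome values over d=0..4: [1, 1, 0, 2, 1]
Σy = 5, Σy² = 7, M = 5
μ = 5/5 = 1,  σ² = 7/5 − (1)² = 2/5
V_0 = 0, E_0 = 3
V_1 = 2/5·E_0 + (1)²·V_0 = 6/5;  E_1 = 3
V_2 = 2/5·E_1 + (1)²·V_1 = 12/5;  E_2 = 3
V_3 = 2/5·E_2 + (1)²·V_2 = 18/5;  E_3 = 3
V_4 = 2/5·E_3 + (1)²·V_3 = 24/5;  E_4 = 3
V_5 = 2/5·E_4 + (1)²·V_4 = 6;  E_5 = 3
V_6 = 2/5·E_5 + (1)²·V_5 = 36/5;  E_6 = 3

36/5


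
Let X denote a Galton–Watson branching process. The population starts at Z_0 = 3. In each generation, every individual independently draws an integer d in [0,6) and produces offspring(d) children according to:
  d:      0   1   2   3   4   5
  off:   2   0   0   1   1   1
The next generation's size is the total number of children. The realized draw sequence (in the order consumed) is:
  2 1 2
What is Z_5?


gen 0: Z_0=3, draws=[2, 1, 2], offspring=[0, 0, 0], Z_1=0
gen 1: Z_1=0, draws=[], offspring=[], Z_2=0
gen 2: Z_2=0, draws=[], offspring=[], Z_3=0
gen 3: Z_3=0, draws=[], offspring=[], Z_4=0
gen 4: Z_4=0, draws=[], offspring=[], Z_5=0

0


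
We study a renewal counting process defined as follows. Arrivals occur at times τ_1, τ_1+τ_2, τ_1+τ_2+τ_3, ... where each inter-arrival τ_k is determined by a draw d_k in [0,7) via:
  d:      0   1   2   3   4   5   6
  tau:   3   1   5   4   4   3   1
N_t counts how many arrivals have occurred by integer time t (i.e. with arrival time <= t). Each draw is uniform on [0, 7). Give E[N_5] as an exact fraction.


25379/16807

Inter-arrival values over d=0..6: [3, 1, 5, 4, 4, 3, 1]
Each d has probability 1/7, so the pmf of τ is: f(1) = 2/7, f(3) = 2/7, f(4) = 2/7, f(5) = 1/7
Renewal equation for m(n) = E[N_n]: condition on τ_1 = k (if k <= n, one arrival plus a fresh copy on the remaining n−k steps): m(n) = F(n) + Σ_{k<=n} f(k)·m(n−k), where F(n) = P(τ <= n) and m(0) = 0
m(1) = F(1) = 2/7
m(2) = F(2) + f(1)·m(1) = 2/7 + 2/7·2/7 = 18/49
m(3) = F(3) + f(1)·m(2) = 4/7 + 2/7·18/49 = 232/343
m(4) = F(4) + f(1)·m(3) + f(3)·m(1) = 6/7 + 2/7·232/343 + 2/7·2/7 = 2718/2401
m(5) = F(5) + f(1)·m(4) + f(3)·m(2) + f(4)·m(1) = 1 + 2/7·2718/2401 + 2/7·18/49 + 2/7·2/7 = 25379/16807
E[N_5] = m(5) = 25379/16807


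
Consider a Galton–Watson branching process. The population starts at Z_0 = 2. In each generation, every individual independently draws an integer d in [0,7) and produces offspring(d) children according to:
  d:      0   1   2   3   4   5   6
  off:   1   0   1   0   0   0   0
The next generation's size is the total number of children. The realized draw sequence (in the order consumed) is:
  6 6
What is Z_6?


0

gen 0: Z_0=2, draws=[6, 6], offspring=[0, 0], Z_1=0
gen 1: Z_1=0, draws=[], offspring=[], Z_2=0
gen 2: Z_2=0, draws=[], offspring=[], Z_3=0
gen 3: Z_3=0, draws=[], offspring=[], Z_4=0
gen 4: Z_4=0, draws=[], offspring=[], Z_5=0
gen 5: Z_5=0, draws=[], offspring=[], Z_6=0


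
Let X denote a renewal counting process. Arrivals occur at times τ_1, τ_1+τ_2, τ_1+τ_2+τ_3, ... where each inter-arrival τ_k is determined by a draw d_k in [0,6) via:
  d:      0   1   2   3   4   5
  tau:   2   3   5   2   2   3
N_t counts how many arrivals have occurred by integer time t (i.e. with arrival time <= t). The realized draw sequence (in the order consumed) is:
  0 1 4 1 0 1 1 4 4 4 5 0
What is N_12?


5

draw d_1=0: τ_1=2, arrival time A_1=2
draw d_2=1: τ_2=3, arrival time A_2=5
draw d_3=4: τ_3=2, arrival time A_3=7
draw d_4=1: τ_4=3, arrival time A_4=10
draw d_5=0: τ_5=2, arrival time A_5=12
draw d_6=1: τ_6=3, arrival time A_6=15
draw d_7=1: τ_7=3, arrival time A_7=18
draw d_8=4: τ_8=2, arrival time A_8=20
draw d_9=4: τ_9=2, arrival time A_9=22
draw d_10=4: τ_10=2, arrival time A_10=24
draw d_11=5: τ_11=3, arrival time A_11=27
draw d_12=0: τ_12=2, arrival time A_12=29
N_t over t=0..12: 0:0 1:0 2:1 3:1 4:1 5:2 6:2 7:3 8:3 9:3 10:4 11:4 12:5


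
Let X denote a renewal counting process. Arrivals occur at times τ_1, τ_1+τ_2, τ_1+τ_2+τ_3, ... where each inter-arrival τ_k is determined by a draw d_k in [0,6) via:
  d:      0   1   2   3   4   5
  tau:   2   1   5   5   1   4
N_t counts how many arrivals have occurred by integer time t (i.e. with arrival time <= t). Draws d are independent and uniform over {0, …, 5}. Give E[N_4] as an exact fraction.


331/324

Inter-arrival values over d=0..5: [2, 1, 5, 5, 1, 4]
Each d has probability 1/6, so the pmf of τ is: f(1) = 1/3, f(2) = 1/6, f(4) = 1/6, f(5) = 1/3
Renewal equation for m(n) = E[N_n]: condition on τ_1 = k (if k <= n, one arrival plus a fresh copy on the remaining n−k steps): m(n) = F(n) + Σ_{k<=n} f(k)·m(n−k), where F(n) = P(τ <= n) and m(0) = 0
m(1) = F(1) = 1/3
m(2) = F(2) + f(1)·m(1) = 1/2 + 1/3·1/3 = 11/18
m(3) = F(3) + f(1)·m(2) + f(2)·m(1) = 1/2 + 1/3·11/18 + 1/6·1/3 = 41/54
m(4) = F(4) + f(1)·m(3) + f(2)·m(2) = 2/3 + 1/3·41/54 + 1/6·11/18 = 331/324
E[N_4] = m(4) = 331/324


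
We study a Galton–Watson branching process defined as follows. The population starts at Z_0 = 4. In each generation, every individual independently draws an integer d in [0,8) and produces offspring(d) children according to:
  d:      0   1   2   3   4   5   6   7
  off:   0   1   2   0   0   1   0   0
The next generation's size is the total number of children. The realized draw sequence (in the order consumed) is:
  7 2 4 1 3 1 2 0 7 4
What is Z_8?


0

gen 0: Z_0=4, draws=[7, 2, 4, 1], offspring=[0, 2, 0, 1], Z_1=3
gen 1: Z_1=3, draws=[3, 1, 2], offspring=[0, 1, 2], Z_2=3
gen 2: Z_2=3, draws=[0, 7, 4], offspring=[0, 0, 0], Z_3=0
gen 3: Z_3=0, draws=[], offspring=[], Z_4=0
gen 4: Z_4=0, draws=[], offspring=[], Z_5=0
gen 5: Z_5=0, draws=[], offspring=[], Z_6=0
gen 6: Z_6=0, draws=[], offspring=[], Z_7=0
gen 7: Z_7=0, draws=[], offspring=[], Z_8=0


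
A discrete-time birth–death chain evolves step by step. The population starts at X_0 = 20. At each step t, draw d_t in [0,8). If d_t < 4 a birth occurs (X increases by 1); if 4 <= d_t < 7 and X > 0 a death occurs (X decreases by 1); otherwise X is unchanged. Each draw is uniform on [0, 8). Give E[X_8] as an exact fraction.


X can drop by at most 1 per step and X_0 = 20 > T = 8, so X_t >= 20 − t >= 12 > 0 for every t <= 8: the floor at 0 (the 'and X > 0' condition) never binds. Hence X_8 = X_0 + Σ_{t<8} Y_t with i.i.d. increments Y_t = y(d_t) ∈ {+1, −1, 0}.
Outcome values over d=0..7: [1, 1, 1, 1, -1, -1, -1, 0]
Σy = 1, Σy² = 7, M = 8
μ = 1/8 = 1/8,  σ² = 7/8 − (1/8)² = 55/64
E[X_8] = 20 + 8·(1/8) = 21

21


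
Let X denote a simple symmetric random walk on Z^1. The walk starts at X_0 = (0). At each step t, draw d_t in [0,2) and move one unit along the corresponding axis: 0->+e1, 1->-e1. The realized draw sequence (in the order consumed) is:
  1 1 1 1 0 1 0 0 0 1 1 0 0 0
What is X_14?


t=0: X=(0), d=1 → -e1, X_1=(-1)
t=1: X=(-1), d=1 → -e1, X_2=(-2)
t=2: X=(-2), d=1 → -e1, X_3=(-3)
t=3: X=(-3), d=1 → -e1, X_4=(-4)
t=4: X=(-4), d=0 → +e1, X_5=(-3)
t=5: X=(-3), d=1 → -e1, X_6=(-4)
t=6: X=(-4), d=0 → +e1, X_7=(-3)
t=7: X=(-3), d=0 → +e1, X_8=(-2)
t=8: X=(-2), d=0 → +e1, X_9=(-1)
t=9: X=(-1), d=1 → -e1, X_10=(-2)
t=10: X=(-2), d=1 → -e1, X_11=(-3)
t=11: X=(-3), d=0 → +e1, X_12=(-2)
t=12: X=(-2), d=0 → +e1, X_13=(-1)
t=13: X=(-1), d=0 → +e1, X_14=(0)

(0)


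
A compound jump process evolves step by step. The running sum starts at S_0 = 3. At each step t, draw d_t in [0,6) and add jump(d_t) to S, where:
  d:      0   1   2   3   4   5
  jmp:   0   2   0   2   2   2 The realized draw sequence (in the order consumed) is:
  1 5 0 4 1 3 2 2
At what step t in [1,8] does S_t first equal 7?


t=0: S=3, d=1, jump=2, S_1=5
t=1: S=5, d=5, jump=2, S_2=7
t=2: S=7, d=0, jump=0, S_3=7
t=3: S=7, d=4, jump=2, S_4=9
t=4: S=9, d=1, jump=2, S_5=11
t=5: S=11, d=3, jump=2, S_6=13
t=6: S=13, d=2, jump=0, S_7=13
t=7: S=13, d=2, jump=0, S_8=13

2


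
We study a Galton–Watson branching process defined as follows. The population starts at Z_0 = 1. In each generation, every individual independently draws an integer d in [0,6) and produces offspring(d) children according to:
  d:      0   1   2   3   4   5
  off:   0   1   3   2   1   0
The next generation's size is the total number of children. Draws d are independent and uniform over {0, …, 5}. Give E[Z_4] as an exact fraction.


Outcome values over d=0..5: [0, 1, 3, 2, 1, 0]
Σy = 7, Σy² = 15, M = 6
μ = 7/6 = 7/6,  σ² = 15/6 − (7/6)² = 41/36
E[Z_0] = 1
E[Z_1] = 7/6·E[Z_0] = 7/6
E[Z_2] = 7/6·E[Z_1] = 49/36
E[Z_3] = 7/6·E[Z_2] = 343/216
E[Z_4] = 7/6·E[Z_3] = 2401/1296

2401/1296


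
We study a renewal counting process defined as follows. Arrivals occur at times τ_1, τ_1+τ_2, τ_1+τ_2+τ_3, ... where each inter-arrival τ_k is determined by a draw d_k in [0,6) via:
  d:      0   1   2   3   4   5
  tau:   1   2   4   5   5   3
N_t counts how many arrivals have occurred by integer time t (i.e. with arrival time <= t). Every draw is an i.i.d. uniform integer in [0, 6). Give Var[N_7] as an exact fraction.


Inter-arrival values over d=0..5: [1, 2, 4, 5, 5, 3]
Each d has probability 1/6, so the pmf of τ is: f(1) = 1/6, f(2) = 1/6, f(3) = 1/6, f(4) = 1/6, f(5) = 1/3
Let p_n(j) = P(N_n = j), with p_0 = [1]. Condition on τ_1: p_n(0) = P(τ > n), and for j >= 1, p_n(j) = Σ_{k<=n} f(k)·p_{n−k}(j−1)
p_1 = [5/6, 1/6]  (j = 0..1)
p_2 = [2/3, 11/36, 1/36]  (j = 0..2)
p_3 = [1/2, 5/12, 17/216, 1/216]  (j = 0..3)
p_4 = [1/3, 1/2, 4/27, 23/1296, 1/1296]  (j = 0..4)
p_5 = [0, 13/18, 25/108, 55/1296, 29/7776, 1/7776]  (j = 0..5)
p_6 = [0, 19/36, 41/108, 35/432, 7/648, 35/46656, 1/46656]  (j = 0..6)
p_7 = [0, 13/36, 25/54, 193/1296, 7/288, 119/46656, 41/279936, 1/279936]  (j = 0..7)
E[N_7] = Σ j·p_7(j) = 516391/279936;  E[N_7²] = Σ j²·p_7(j) = 1122919/279936
Var[N_7] = 1122919/279936 − (516391/279936)² = 47685788303/78364164096

47685788303/78364164096


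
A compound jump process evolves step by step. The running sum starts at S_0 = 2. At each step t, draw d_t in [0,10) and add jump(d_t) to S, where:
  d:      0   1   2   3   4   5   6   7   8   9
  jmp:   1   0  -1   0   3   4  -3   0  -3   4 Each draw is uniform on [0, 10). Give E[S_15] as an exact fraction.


Outcome values over d=0..9: [1, 0, -1, 0, 3, 4, -3, 0, -3, 4]
Σy = 5, Σy² = 61, M = 10
μ = 5/10 = 1/2,  σ² = 61/10 − (1/2)² = 117/20
E[S_15] = 2 + 15·(1/2) = 19/2

19/2


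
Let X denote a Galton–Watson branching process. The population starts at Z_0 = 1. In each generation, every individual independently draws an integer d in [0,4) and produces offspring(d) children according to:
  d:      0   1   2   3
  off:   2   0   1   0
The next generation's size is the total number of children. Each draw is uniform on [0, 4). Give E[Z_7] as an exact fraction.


2187/16384

Outcome values over d=0..3: [2, 0, 1, 0]
Σy = 3, Σy² = 5, M = 4
μ = 3/4 = 3/4,  σ² = 5/4 − (3/4)² = 11/16
E[Z_0] = 1
E[Z_1] = 3/4·E[Z_0] = 3/4
E[Z_2] = 3/4·E[Z_1] = 9/16
E[Z_3] = 3/4·E[Z_2] = 27/64
E[Z_4] = 3/4·E[Z_3] = 81/256
E[Z_5] = 3/4·E[Z_4] = 243/1024
E[Z_6] = 3/4·E[Z_5] = 729/4096
E[Z_7] = 3/4·E[Z_6] = 2187/16384


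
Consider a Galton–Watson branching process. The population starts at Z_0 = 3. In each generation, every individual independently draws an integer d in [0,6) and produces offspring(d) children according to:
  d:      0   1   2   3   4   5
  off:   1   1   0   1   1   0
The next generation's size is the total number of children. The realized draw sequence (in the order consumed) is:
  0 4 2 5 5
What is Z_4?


0

gen 0: Z_0=3, draws=[0, 4, 2], offspring=[1, 1, 0], Z_1=2
gen 1: Z_1=2, draws=[5, 5], offspring=[0, 0], Z_2=0
gen 2: Z_2=0, draws=[], offspring=[], Z_3=0
gen 3: Z_3=0, draws=[], offspring=[], Z_4=0


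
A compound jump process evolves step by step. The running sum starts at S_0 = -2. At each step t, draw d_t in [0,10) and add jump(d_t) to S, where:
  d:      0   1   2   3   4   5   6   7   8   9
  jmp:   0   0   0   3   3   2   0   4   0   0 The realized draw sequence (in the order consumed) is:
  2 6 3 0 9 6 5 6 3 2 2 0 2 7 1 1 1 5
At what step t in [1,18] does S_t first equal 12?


18

t=0: S=-2, d=2, jump=0, S_1=-2
t=1: S=-2, d=6, jump=0, S_2=-2
t=2: S=-2, d=3, jump=3, S_3=1
t=3: S=1, d=0, jump=0, S_4=1
t=4: S=1, d=9, jump=0, S_5=1
t=5: S=1, d=6, jump=0, S_6=1
t=6: S=1, d=5, jump=2, S_7=3
t=7: S=3, d=6, jump=0, S_8=3
t=8: S=3, d=3, jump=3, S_9=6
t=9: S=6, d=2, jump=0, S_10=6
t=10: S=6, d=2, jump=0, S_11=6
t=11: S=6, d=0, jump=0, S_12=6
t=12: S=6, d=2, jump=0, S_13=6
t=13: S=6, d=7, jump=4, S_14=10
t=14: S=10, d=1, jump=0, S_15=10
t=15: S=10, d=1, jump=0, S_16=10
t=16: S=10, d=1, jump=0, S_17=10
t=17: S=10, d=5, jump=2, S_18=12


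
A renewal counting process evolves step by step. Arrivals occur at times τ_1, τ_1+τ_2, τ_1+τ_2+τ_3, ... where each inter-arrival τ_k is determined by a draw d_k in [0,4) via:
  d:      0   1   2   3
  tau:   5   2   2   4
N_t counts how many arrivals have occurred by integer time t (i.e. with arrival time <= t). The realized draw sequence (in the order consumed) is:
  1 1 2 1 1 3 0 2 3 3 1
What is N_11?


5

draw d_1=1: τ_1=2, arrival time A_1=2
draw d_2=1: τ_2=2, arrival time A_2=4
draw d_3=2: τ_3=2, arrival time A_3=6
draw d_4=1: τ_4=2, arrival time A_4=8
draw d_5=1: τ_5=2, arrival time A_5=10
draw d_6=3: τ_6=4, arrival time A_6=14
draw d_7=0: τ_7=5, arrival time A_7=19
draw d_8=2: τ_8=2, arrival time A_8=21
draw d_9=3: τ_9=4, arrival time A_9=25
draw d_10=3: τ_10=4, arrival time A_10=29
draw d_11=1: τ_11=2, arrival time A_11=31
N_t over t=0..11: 0:0 1:0 2:1 3:1 4:2 5:2 6:3 7:3 8:4 9:4 10:5 11:5


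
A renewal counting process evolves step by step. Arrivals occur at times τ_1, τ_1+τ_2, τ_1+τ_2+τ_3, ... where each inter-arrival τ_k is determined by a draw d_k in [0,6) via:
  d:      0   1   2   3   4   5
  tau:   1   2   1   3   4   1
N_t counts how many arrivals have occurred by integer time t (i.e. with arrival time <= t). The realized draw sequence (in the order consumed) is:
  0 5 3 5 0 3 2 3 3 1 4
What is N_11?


7

draw d_1=0: τ_1=1, arrival time A_1=1
draw d_2=5: τ_2=1, arrival time A_2=2
draw d_3=3: τ_3=3, arrival time A_3=5
draw d_4=5: τ_4=1, arrival time A_4=6
draw d_5=0: τ_5=1, arrival time A_5=7
draw d_6=3: τ_6=3, arrival time A_6=10
draw d_7=2: τ_7=1, arrival time A_7=11
draw d_8=3: τ_8=3, arrival time A_8=14
draw d_9=3: τ_9=3, arrival time A_9=17
draw d_10=1: τ_10=2, arrival time A_10=19
draw d_11=4: τ_11=4, arrival time A_11=23
N_t over t=0..11: 0:0 1:1 2:2 3:2 4:2 5:3 6:4 7:5 8:5 9:5 10:6 11:7


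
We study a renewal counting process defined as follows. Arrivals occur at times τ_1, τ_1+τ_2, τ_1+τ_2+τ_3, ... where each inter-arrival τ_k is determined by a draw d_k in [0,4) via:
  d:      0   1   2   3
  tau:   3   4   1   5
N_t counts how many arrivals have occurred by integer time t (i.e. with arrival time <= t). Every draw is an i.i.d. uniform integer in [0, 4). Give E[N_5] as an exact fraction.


1413/1024

Inter-arrival values over d=0..3: [3, 4, 1, 5]
Each d has probability 1/4, so the pmf of τ is: f(1) = 1/4, f(3) = 1/4, f(4) = 1/4, f(5) = 1/4
Renewal equation for m(n) = E[N_n]: condition on τ_1 = k (if k <= n, one arrival plus a fresh copy on the remaining n−k steps): m(n) = F(n) + Σ_{k<=n} f(k)·m(n−k), where F(n) = P(τ <= n) and m(0) = 0
m(1) = F(1) = 1/4
m(2) = F(2) + f(1)·m(1) = 1/4 + 1/4·1/4 = 5/16
m(3) = F(3) + f(1)·m(2) = 1/2 + 1/4·5/16 = 37/64
m(4) = F(4) + f(1)·m(3) + f(3)·m(1) = 3/4 + 1/4·37/64 + 1/4·1/4 = 245/256
m(5) = F(5) + f(1)·m(4) + f(3)·m(2) + f(4)·m(1) = 1 + 1/4·245/256 + 1/4·5/16 + 1/4·1/4 = 1413/1024
E[N_5] = m(5) = 1413/1024


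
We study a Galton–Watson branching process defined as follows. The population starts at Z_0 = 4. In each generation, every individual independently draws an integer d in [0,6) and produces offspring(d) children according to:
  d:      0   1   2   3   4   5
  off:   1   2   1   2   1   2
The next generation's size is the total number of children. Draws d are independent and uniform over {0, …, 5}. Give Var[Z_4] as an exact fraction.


Outcome values over d=0..5: [1, 2, 1, 2, 1, 2]
Σy = 9, Σy² = 15, M = 6
μ = 9/6 = 3/2,  σ² = 15/6 − (3/2)² = 1/4
V_0 = 0, E_0 = 4
V_1 = 1/4·E_0 + (3/2)²·V_0 = 1;  E_1 = 6
V_2 = 1/4·E_1 + (3/2)²·V_1 = 15/4;  E_2 = 9
V_3 = 1/4·E_2 + (3/2)²·V_2 = 171/16;  E_3 = 27/2
V_4 = 1/4·E_3 + (3/2)²·V_3 = 1755/64;  E_4 = 81/4

1755/64


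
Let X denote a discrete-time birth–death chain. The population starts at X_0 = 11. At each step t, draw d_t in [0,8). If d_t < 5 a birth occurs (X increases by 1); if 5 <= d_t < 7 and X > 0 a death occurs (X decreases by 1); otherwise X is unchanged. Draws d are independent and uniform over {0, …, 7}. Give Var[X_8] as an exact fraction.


47/8

X can drop by at most 1 per step and X_0 = 11 > T = 8, so X_t >= 11 − t >= 3 > 0 for every t <= 8: the floor at 0 (the 'and X > 0' condition) never binds. Hence X_8 = X_0 + Σ_{t<8} Y_t with i.i.d. increments Y_t = y(d_t) ∈ {+1, −1, 0}.
Outcome values over d=0..7: [1, 1, 1, 1, 1, -1, -1, 0]
Σy = 3, Σy² = 7, M = 8
μ = 3/8 = 3/8,  σ² = 7/8 − (3/8)² = 47/64
Independent increments: Var[X_8] = 8·σ² = 8·(47/64) = 47/8


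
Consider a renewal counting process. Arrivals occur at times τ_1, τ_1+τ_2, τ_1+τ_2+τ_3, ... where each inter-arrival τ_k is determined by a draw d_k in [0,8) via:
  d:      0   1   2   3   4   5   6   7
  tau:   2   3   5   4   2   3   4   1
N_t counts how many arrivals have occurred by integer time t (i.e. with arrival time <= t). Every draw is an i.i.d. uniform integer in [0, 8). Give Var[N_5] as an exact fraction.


379274927/1073741824

Inter-arrival values over d=0..7: [2, 3, 5, 4, 2, 3, 4, 1]
Each d has probability 1/8, so the pmf of τ is: f(1) = 1/8, f(2) = 1/4, f(3) = 1/4, f(4) = 1/4, f(5) = 1/8
Let p_n(j) = P(N_n = j), with p_0 = [1]. Condition on τ_1: p_n(0) = P(τ > n), and for j >= 1, p_n(j) = Σ_{k<=n} f(k)·p_{n−k}(j−1)
p_1 = [7/8, 1/8]  (j = 0..1)
p_2 = [5/8, 23/64, 1/64]  (j = 0..2)
p_3 = [3/8, 35/64, 39/512, 1/512]  (j = 0..3)
p_4 = [1/8, 43/64, 97/512, 55/4096, 1/4096]  (j = 0..4)
p_5 = [0, 39/64, 175/512, 191/4096, 71/32768, 1/32768]  (j = 0..5)
E[N_5] = Σ j·p_5(j) = 47241/32768;  E[N_5²] = Σ j²·p_5(j) = 79681/32768
Var[N_5] = 79681/32768 − (47241/32768)² = 379274927/1073741824


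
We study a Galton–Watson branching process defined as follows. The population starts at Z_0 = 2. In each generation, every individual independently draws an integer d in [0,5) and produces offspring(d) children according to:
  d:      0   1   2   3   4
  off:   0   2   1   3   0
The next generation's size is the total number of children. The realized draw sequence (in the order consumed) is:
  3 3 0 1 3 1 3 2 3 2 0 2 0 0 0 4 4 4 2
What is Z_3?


6

gen 0: Z_0=2, draws=[3, 3], offspring=[3, 3], Z_1=6
gen 1: Z_1=6, draws=[0, 1, 3, 1, 3, 2], offspring=[0, 2, 3, 2, 3, 1], Z_2=11
gen 2: Z_2=11, draws=[3, 2, 0, 2, 0, 0, 0, 4, 4, 4, 2], offspring=[3, 1, 0, 1, 0, 0, 0, 0, 0, 0, 1], Z_3=6


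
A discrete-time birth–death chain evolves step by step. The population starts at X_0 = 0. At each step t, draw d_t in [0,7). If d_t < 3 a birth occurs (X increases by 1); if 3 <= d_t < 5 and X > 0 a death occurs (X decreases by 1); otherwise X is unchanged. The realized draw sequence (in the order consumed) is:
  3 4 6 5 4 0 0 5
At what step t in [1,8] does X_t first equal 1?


t=0: X=0, d=3 → hold, X_1=0
t=1: X=0, d=4 → hold, X_2=0
t=2: X=0, d=6 → hold, X_3=0
t=3: X=0, d=5 → hold, X_4=0
t=4: X=0, d=4 → hold, X_5=0
t=5: X=0, d=0 → birth, X_6=1
t=6: X=1, d=0 → birth, X_7=2
t=7: X=2, d=5 → hold, X_8=2

6


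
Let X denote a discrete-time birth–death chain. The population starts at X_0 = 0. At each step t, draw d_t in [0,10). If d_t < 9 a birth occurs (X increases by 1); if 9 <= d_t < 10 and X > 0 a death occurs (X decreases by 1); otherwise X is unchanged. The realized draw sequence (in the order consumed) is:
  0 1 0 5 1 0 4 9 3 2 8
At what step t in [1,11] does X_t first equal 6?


t=0: X=0, d=0 → birth, X_1=1
t=1: X=1, d=1 → birth, X_2=2
t=2: X=2, d=0 → birth, X_3=3
t=3: X=3, d=5 → birth, X_4=4
t=4: X=4, d=1 → birth, X_5=5
t=5: X=5, d=0 → birth, X_6=6
t=6: X=6, d=4 → birth, X_7=7
t=7: X=7, d=9 → death, X_8=6
t=8: X=6, d=3 → birth, X_9=7
t=9: X=7, d=2 → birth, X_10=8
t=10: X=8, d=8 → birth, X_11=9

6


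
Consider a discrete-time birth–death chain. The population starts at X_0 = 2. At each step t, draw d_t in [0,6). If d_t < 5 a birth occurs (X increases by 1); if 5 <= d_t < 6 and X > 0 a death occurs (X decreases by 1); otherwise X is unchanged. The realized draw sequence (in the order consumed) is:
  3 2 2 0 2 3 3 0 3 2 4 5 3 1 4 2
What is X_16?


16

t=0: X=2, d=3 → birth, X_1=3
t=1: X=3, d=2 → birth, X_2=4
t=2: X=4, d=2 → birth, X_3=5
t=3: X=5, d=0 → birth, X_4=6
t=4: X=6, d=2 → birth, X_5=7
t=5: X=7, d=3 → birth, X_6=8
t=6: X=8, d=3 → birth, X_7=9
t=7: X=9, d=0 → birth, X_8=10
t=8: X=10, d=3 → birth, X_9=11
t=9: X=11, d=2 → birth, X_10=12
t=10: X=12, d=4 → birth, X_11=13
t=11: X=13, d=5 → death, X_12=12
t=12: X=12, d=3 → birth, X_13=13
t=13: X=13, d=1 → birth, X_14=14
t=14: X=14, d=4 → birth, X_15=15
t=15: X=15, d=2 → birth, X_16=16


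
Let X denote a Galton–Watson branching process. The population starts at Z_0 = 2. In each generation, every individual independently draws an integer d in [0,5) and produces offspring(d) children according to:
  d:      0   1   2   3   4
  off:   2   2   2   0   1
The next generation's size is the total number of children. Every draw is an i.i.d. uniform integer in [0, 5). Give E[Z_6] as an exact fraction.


235298/15625

Outcome values over d=0..4: [2, 2, 2, 0, 1]
Σy = 7, Σy² = 13, M = 5
μ = 7/5 = 7/5,  σ² = 13/5 − (7/5)² = 16/25
E[Z_0] = 2
E[Z_1] = 7/5·E[Z_0] = 14/5
E[Z_2] = 7/5·E[Z_1] = 98/25
E[Z_3] = 7/5·E[Z_2] = 686/125
E[Z_4] = 7/5·E[Z_3] = 4802/625
E[Z_5] = 7/5·E[Z_4] = 33614/3125
E[Z_6] = 7/5·E[Z_5] = 235298/15625


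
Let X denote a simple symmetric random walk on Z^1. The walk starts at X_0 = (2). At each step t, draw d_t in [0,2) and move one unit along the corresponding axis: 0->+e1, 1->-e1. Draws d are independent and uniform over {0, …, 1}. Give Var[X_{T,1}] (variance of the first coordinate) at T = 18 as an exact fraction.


Outcome values over d=0..1: [1, -1]
Σy = 0, Σy² = 2, M = 2
μ = 0/2 = 0,  σ² = 2/2 − (0)² = 1
Independent increments: Var[X_18] = 18·σ² = 18·(1) = 18

18


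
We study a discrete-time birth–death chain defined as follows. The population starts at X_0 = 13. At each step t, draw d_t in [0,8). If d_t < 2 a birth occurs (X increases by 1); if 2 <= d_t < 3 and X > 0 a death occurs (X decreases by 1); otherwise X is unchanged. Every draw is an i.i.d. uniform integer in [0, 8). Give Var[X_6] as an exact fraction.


69/32

X can drop by at most 1 per step and X_0 = 13 > T = 6, so X_t >= 13 − t >= 7 > 0 for every t <= 6: the floor at 0 (the 'and X > 0' condition) never binds. Hence X_6 = X_0 + Σ_{t<6} Y_t with i.i.d. increments Y_t = y(d_t) ∈ {+1, −1, 0}.
Outcome values over d=0..7: [1, 1, -1, 0, 0, 0, 0, 0]
Σy = 1, Σy² = 3, M = 8
μ = 1/8 = 1/8,  σ² = 3/8 − (1/8)² = 23/64
Independent increments: Var[X_6] = 6·σ² = 6·(23/64) = 69/32


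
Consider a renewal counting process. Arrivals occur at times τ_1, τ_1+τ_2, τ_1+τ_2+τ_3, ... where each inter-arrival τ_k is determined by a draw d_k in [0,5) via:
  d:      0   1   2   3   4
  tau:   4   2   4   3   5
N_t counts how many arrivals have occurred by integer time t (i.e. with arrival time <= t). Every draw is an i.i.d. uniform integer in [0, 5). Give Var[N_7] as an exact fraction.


Inter-arrival values over d=0..4: [4, 2, 4, 3, 5]
Each d has probability 1/5, so the pmf of τ is: f(2) = 1/5, f(3) = 1/5, f(4) = 2/5, f(5) = 1/5
Let p_n(j) = P(N_n = j), with p_0 = [1]. Condition on τ_1: p_n(0) = P(τ > n), and for j >= 1, p_n(j) = Σ_{k<=n} f(k)·p_{n−k}(j−1)
p_1 = [1]  (j = 0)
p_2 = [4/5, 1/5]  (j = 0..1)
p_3 = [3/5, 2/5]  (j = 0..1)
p_4 = [1/5, 19/25, 1/25]  (j = 0..2)
p_5 = [0, 22/25, 3/25]  (j = 0..2)
p_6 = [0, 17/25, 39/125, 1/125]  (j = 0..3)
p_7 = [0, 11/25, 66/125, 4/125]  (j = 0..3)
E[N_7] = Σ j·p_7(j) = 199/125;  E[N_7²] = Σ j²·p_7(j) = 71/25
Var[N_7] = 71/25 − (199/125)² = 4774/15625

4774/15625


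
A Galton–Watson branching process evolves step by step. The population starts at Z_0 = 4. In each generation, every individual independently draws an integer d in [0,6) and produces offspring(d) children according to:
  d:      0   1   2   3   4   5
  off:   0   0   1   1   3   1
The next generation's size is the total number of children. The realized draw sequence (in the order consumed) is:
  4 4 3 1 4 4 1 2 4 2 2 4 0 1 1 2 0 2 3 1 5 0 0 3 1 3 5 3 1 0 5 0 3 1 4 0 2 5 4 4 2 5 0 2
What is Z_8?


6

gen 0: Z_0=4, draws=[4, 4, 3, 1], offspring=[3, 3, 1, 0], Z_1=7
gen 1: Z_1=7, draws=[4, 4, 1, 2, 4, 2, 2], offspring=[3, 3, 0, 1, 3, 1, 1], Z_2=12
gen 2: Z_2=12, draws=[4, 0, 1, 1, 2, 0, 2, 3, 1, 5, 0, 0], offspring=[3, 0, 0, 0, 1, 0, 1, 1, 0, 1, 0, 0], Z_3=7
gen 3: Z_3=7, draws=[3, 1, 3, 5, 3, 1, 0], offspring=[1, 0, 1, 1, 1, 0, 0], Z_4=4
gen 4: Z_4=4, draws=[5, 0, 3, 1], offspring=[1, 0, 1, 0], Z_5=2
gen 5: Z_5=2, draws=[4, 0], offspring=[3, 0], Z_6=3
gen 6: Z_6=3, draws=[2, 5, 4], offspring=[1, 1, 3], Z_7=5
gen 7: Z_7=5, draws=[4, 2, 5, 0, 2], offspring=[3, 1, 1, 0, 1], Z_8=6


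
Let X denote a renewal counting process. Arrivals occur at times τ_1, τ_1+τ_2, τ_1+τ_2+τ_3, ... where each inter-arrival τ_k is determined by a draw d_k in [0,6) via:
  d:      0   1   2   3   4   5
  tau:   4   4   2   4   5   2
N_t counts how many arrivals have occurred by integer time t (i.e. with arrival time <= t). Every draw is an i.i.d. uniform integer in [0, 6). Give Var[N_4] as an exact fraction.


Inter-arrival values over d=0..5: [4, 4, 2, 4, 5, 2]
Each d has probability 1/6, so the pmf of τ is: f(2) = 1/3, f(4) = 1/2, f(5) = 1/6
Let p_n(j) = P(N_n = j), with p_0 = [1]. Condition on τ_1: p_n(0) = P(τ > n), and for j >= 1, p_n(j) = Σ_{k<=n} f(k)·p_{n−k}(j−1)
p_1 = [1]  (j = 0)
p_2 = [2/3, 1/3]  (j = 0..1)
p_3 = [2/3, 1/3]  (j = 0..1)
p_4 = [1/6, 13/18, 1/9]  (j = 0..2)
E[N_4] = Σ j·p_4(j) = 17/18;  E[N_4²] = Σ j²·p_4(j) = 7/6
Var[N_4] = 7/6 − (17/18)² = 89/324

89/324


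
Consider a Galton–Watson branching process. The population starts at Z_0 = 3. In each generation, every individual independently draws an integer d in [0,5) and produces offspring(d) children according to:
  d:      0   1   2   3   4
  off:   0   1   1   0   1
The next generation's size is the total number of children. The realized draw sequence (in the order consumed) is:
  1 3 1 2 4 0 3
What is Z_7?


0

gen 0: Z_0=3, draws=[1, 3, 1], offspring=[1, 0, 1], Z_1=2
gen 1: Z_1=2, draws=[2, 4], offspring=[1, 1], Z_2=2
gen 2: Z_2=2, draws=[0, 3], offspring=[0, 0], Z_3=0
gen 3: Z_3=0, draws=[], offspring=[], Z_4=0
gen 4: Z_4=0, draws=[], offspring=[], Z_5=0
gen 5: Z_5=0, draws=[], offspring=[], Z_6=0
gen 6: Z_6=0, draws=[], offspring=[], Z_7=0


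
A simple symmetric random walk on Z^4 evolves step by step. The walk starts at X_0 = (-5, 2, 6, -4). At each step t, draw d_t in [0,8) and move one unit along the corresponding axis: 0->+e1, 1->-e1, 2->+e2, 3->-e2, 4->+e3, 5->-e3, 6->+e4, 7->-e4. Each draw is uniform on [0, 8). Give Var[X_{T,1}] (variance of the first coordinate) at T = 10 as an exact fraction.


Outcome values over d=0..7: [1, -1, 0, 0, 0, 0, 0, 0]
Σy = 0, Σy² = 2, M = 8
μ = 0/8 = 0,  σ² = 2/8 − (0)² = 1/4
Independent increments: Var[X_10] = 10·σ² = 10·(1/4) = 5/2

5/2


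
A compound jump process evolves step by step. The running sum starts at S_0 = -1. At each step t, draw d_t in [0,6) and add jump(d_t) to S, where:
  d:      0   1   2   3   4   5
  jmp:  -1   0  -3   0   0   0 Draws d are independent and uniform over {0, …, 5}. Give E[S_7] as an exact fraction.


-17/3

Outcome values over d=0..5: [-1, 0, -3, 0, 0, 0]
Σy = -4, Σy² = 10, M = 6
μ = -4/6 = -2/3,  σ² = 10/6 − (-2/3)² = 11/9
E[S_7] = -1 + 7·(-2/3) = -17/3


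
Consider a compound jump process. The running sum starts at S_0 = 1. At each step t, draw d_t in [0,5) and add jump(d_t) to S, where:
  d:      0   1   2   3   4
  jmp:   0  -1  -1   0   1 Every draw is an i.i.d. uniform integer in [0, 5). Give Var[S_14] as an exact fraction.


196/25

Outcome values over d=0..4: [0, -1, -1, 0, 1]
Σy = -1, Σy² = 3, M = 5
μ = -1/5 = -1/5,  σ² = 3/5 − (-1/5)² = 14/25
Independent increments: Var[S_14] = 14·σ² = 14·(14/25) = 196/25


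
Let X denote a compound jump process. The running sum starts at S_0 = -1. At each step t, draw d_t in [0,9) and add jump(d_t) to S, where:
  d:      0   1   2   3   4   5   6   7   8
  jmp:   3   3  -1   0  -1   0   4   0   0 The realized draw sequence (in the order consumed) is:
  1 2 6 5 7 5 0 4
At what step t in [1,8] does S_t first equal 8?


t=0: S=-1, d=1, jump=3, S_1=2
t=1: S=2, d=2, jump=-1, S_2=1
t=2: S=1, d=6, jump=4, S_3=5
t=3: S=5, d=5, jump=0, S_4=5
t=4: S=5, d=7, jump=0, S_5=5
t=5: S=5, d=5, jump=0, S_6=5
t=6: S=5, d=0, jump=3, S_7=8
t=7: S=8, d=4, jump=-1, S_8=7

7


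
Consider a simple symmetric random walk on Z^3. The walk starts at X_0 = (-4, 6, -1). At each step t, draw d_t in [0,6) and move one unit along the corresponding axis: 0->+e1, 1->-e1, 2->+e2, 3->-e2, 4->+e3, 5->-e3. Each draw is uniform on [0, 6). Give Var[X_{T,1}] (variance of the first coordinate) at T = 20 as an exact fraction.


Outcome values over d=0..5: [1, -1, 0, 0, 0, 0]
Σy = 0, Σy² = 2, M = 6
μ = 0/6 = 0,  σ² = 2/6 − (0)² = 1/3
Independent increments: Var[X_20] = 20·σ² = 20·(1/3) = 20/3

20/3


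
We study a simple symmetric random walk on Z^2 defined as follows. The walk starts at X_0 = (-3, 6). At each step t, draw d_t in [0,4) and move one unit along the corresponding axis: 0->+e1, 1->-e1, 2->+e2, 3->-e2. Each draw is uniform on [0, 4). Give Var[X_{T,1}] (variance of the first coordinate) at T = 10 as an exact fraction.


Outcome values over d=0..3: [1, -1, 0, 0]
Σy = 0, Σy² = 2, M = 4
μ = 0/4 = 0,  σ² = 2/4 − (0)² = 1/2
Independent increments: Var[X_10] = 10·σ² = 10·(1/2) = 5

5


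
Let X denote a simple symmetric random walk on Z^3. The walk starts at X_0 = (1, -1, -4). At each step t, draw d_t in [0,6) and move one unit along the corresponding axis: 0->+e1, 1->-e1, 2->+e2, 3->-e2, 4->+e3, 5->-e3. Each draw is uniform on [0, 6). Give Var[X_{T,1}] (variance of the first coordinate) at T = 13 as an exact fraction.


Outcome values over d=0..5: [1, -1, 0, 0, 0, 0]
Σy = 0, Σy² = 2, M = 6
μ = 0/6 = 0,  σ² = 2/6 − (0)² = 1/3
Independent increments: Var[X_13] = 13·σ² = 13·(1/3) = 13/3

13/3


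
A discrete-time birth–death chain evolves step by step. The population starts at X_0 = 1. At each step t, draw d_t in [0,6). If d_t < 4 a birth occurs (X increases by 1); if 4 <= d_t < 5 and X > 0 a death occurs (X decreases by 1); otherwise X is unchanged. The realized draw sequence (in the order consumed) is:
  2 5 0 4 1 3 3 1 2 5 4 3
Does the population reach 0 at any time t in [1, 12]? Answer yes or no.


t=0: X=1, d=2 → birth, X_1=2
t=1: X=2, d=5 → hold, X_2=2
t=2: X=2, d=0 → birth, X_3=3
t=3: X=3, d=4 → death, X_4=2
t=4: X=2, d=1 → birth, X_5=3
t=5: X=3, d=3 → birth, X_6=4
t=6: X=4, d=3 → birth, X_7=5
t=7: X=5, d=1 → birth, X_8=6
t=8: X=6, d=2 → birth, X_9=7
t=9: X=7, d=5 → hold, X_10=7
t=10: X=7, d=4 → death, X_11=6
t=11: X=6, d=3 → birth, X_12=7

no


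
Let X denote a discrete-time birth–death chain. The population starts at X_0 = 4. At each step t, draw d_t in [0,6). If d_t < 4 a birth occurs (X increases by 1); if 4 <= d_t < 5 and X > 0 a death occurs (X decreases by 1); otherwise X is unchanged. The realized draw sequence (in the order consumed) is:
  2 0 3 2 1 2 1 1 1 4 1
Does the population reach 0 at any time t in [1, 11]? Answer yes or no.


t=0: X=4, d=2 → birth, X_1=5
t=1: X=5, d=0 → birth, X_2=6
t=2: X=6, d=3 → birth, X_3=7
t=3: X=7, d=2 → birth, X_4=8
t=4: X=8, d=1 → birth, X_5=9
t=5: X=9, d=2 → birth, X_6=10
t=6: X=10, d=1 → birth, X_7=11
t=7: X=11, d=1 → birth, X_8=12
t=8: X=12, d=1 → birth, X_9=13
t=9: X=13, d=4 → death, X_10=12
t=10: X=12, d=1 → birth, X_11=13

no


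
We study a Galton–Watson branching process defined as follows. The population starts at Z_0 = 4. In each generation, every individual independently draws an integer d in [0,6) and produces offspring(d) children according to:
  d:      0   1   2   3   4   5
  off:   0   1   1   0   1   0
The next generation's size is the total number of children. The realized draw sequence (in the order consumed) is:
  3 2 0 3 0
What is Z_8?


0

gen 0: Z_0=4, draws=[3, 2, 0, 3], offspring=[0, 1, 0, 0], Z_1=1
gen 1: Z_1=1, draws=[0], offspring=[0], Z_2=0
gen 2: Z_2=0, draws=[], offspring=[], Z_3=0
gen 3: Z_3=0, draws=[], offspring=[], Z_4=0
gen 4: Z_4=0, draws=[], offspring=[], Z_5=0
gen 5: Z_5=0, draws=[], offspring=[], Z_6=0
gen 6: Z_6=0, draws=[], offspring=[], Z_7=0
gen 7: Z_7=0, draws=[], offspring=[], Z_8=0


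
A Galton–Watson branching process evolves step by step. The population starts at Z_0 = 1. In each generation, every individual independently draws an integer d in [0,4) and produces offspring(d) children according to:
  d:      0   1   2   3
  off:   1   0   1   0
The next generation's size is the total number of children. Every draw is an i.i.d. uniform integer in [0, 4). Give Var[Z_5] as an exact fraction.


31/1024

Outcome values over d=0..3: [1, 0, 1, 0]
Σy = 2, Σy² = 2, M = 4
μ = 2/4 = 1/2,  σ² = 2/4 − (1/2)² = 1/4
V_0 = 0, E_0 = 1
V_1 = 1/4·E_0 + (1/2)²·V_0 = 1/4;  E_1 = 1/2
V_2 = 1/4·E_1 + (1/2)²·V_1 = 3/16;  E_2 = 1/4
V_3 = 1/4·E_2 + (1/2)²·V_2 = 7/64;  E_3 = 1/8
V_4 = 1/4·E_3 + (1/2)²·V_3 = 15/256;  E_4 = 1/16
V_5 = 1/4·E_4 + (1/2)²·V_4 = 31/1024;  E_5 = 1/32


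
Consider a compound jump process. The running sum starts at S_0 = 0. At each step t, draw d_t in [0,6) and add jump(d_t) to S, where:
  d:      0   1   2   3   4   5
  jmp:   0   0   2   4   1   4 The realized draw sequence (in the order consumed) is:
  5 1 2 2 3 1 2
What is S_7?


t=0: S=0, d=5, jump=4, S_1=4
t=1: S=4, d=1, jump=0, S_2=4
t=2: S=4, d=2, jump=2, S_3=6
t=3: S=6, d=2, jump=2, S_4=8
t=4: S=8, d=3, jump=4, S_5=12
t=5: S=12, d=1, jump=0, S_6=12
t=6: S=12, d=2, jump=2, S_7=14

14
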